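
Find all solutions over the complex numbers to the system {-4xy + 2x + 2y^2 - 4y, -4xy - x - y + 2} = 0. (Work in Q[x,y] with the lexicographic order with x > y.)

Compute a lex Gröbner basis by Buchberger's algorithm.
f_1 = -4xy + 2x + 2y^2 - 4y, LT = xy.
f_2 = -4xy - x - y + 2, LT = xy.

S(f_1,f_2): lcm = xy. S = -3/4x - 1/2y^2 + 3/4y + 1/2.
  reduce S modulo (f_1, f_2):
  remainder -3/4x - 1/2y^2 + 3/4y + 1/2 ≠ 0; add h_3 = -3/4x - 1/2y^2 + 3/4y + 1/2 to the basis.

S(f_1,h_3): lcm = xy. S = -1/2x - 2/3y^3 + 1/2y^2 + 5/3y.
  reduce S modulo (f_1, f_2, h_3):
  remainder -2/3y^3 + 5/6y^2 + 7/6y - 1/3 ≠ 0; add h_4 = -2/3y^3 + 5/6y^2 + 7/6y - 1/3 to the basis.

The other S-polynomials (S(f_2,h_3), S(f_1,h_4), S(f_2,h_4), S(h_3,h_4)) all reduce to 0 modulo the current basis, so we have a Gröbner basis.
Inter-reduce: drop elements whose leading term is divisible by another's, tail-reduce, and make monic.
Reduced Gröbner basis: {x + 2/3y^2 - y - 2/3, y^3 - 5/4y^2 - 7/4y + 1/2}.

Since the basis is lex-ordered, y^3 - 5/4y^2 - 7/4y + 1/2 is univariate in y. Its roots are {-1, 1/4, 2}. Back-substituting each root into the other basis elements fixes the other coordinates.
  y = -1: the earlier basis element becomes x + 1 = 0, giving x = -1 — point (-1, -1).
  y = 1/4: the earlier basis element becomes x - 7/8 = 0, giving x = 7/8 — point (7/8, 1/4).
  y = 2: the earlier basis element becomes x = 0, giving x = 0 — point (0, 2).

{(-1, -1), (7/8, 1/4), (0, 2)}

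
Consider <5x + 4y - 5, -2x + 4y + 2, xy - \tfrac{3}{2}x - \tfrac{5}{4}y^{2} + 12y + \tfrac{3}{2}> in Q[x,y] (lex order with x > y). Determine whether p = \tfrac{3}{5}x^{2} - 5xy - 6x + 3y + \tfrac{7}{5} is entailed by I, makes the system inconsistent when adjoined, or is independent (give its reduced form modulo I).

Adjoining \tfrac{3}{5}x^{2} - 5xy - 6x + 3y + \tfrac{7}{5} makes the ideal the whole ring: the system is inconsistent.

First compute the reduced Gröbner basis of I by Buchberger's algorithm.
f_1 = 5x + 4y - 5, LT = x.
f_2 = -2x + 4y + 2, LT = x.
f_3 = xy - \tfrac{3}{2}x - \tfrac{5}{4}y^{2} + 12y + \tfrac{3}{2}, LT = xy.

S(f_1,f_2): lcm = x. S = \tfrac{14}{5}y.
  reduce S modulo (f_1, f_2, f_3):
  remainder \tfrac{14}{5}y ≠ 0; add h_4 = \tfrac{14}{5}y to the basis.

The other S-polynomials (S(f_1,f_3), S(f_2,f_3), S(f_1,h_4), S(f_2,h_4), S(f_3,h_4)) all reduce to 0 modulo the current basis, so we have a Gröbner basis.
Inter-reduce: drop elements whose leading term is divisible by another's, tail-reduce, and make monic.
Reduced Gröbner basis: {x - 1, y}.
Label its elements g_1 = x - 1, g_2 = y.

Reduce p = \tfrac{3}{5}x^{2} - 5xy - 6x + 3y + \tfrac{7}{5} modulo G:
  leading term x^{2}: subtract (\tfrac{3}{5}x)·g_1 from \tfrac{3}{5}x^{2} - 5xy - 6x + 3y + \tfrac{7}{5} → -5xy - \tfrac{27}{5}x + 3y + \tfrac{7}{5}
  leading term xy: subtract (-5y)·g_1 from -5xy - \tfrac{27}{5}x + 3y + \tfrac{7}{5} → -\tfrac{27}{5}x - 2y + \tfrac{7}{5}
  leading term x: subtract (-\tfrac{27}{5})·g_1 from -\tfrac{27}{5}x - 2y + \tfrac{7}{5} → -2y - 4
  leading term y: subtract (-2)·g_2 from -2y - 4 → -4
  leading term 1: no divisor's leading term divides it; move -4 to the remainder.
  normal form = -4.
The normal form is nonzero, so p ∉ I. Since p minus its normal form lies in I, I + (p) = I + (r) where r = -4; decide whether this ideal is the whole ring.
Here r = -4 is a nonzero constant, hence a unit: 1 ∈ I + (p), the Gröbner basis of I + (p) is {1}, and the enlarged system has no common solution — adjoining p is inconsistent.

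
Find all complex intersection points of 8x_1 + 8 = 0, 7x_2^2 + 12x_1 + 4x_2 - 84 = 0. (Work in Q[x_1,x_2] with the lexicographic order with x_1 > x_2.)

Compute a lex Gröbner basis by Buchberger's algorithm.
f_1 = 8x_1 + 8, LT = x_1.
f_2 = 12x_1 + 7x_2^2 + 4x_2 - 84, LT = x_1.

S(f_1,f_2): lcm = x_1. S = -7/12x_2^2 - 1/3x_2 + 8.
  leading term x_2^2: no divisor's leading term divides it; move -7/12x_2^2 to the remainder.
  leading term x_2: no divisor's leading term divides it; move -1/3x_2 to the remainder.
  leading term 1: no divisor's leading term divides it; move 8 to the remainder.
  remainder -7/12x_2^2 - 1/3x_2 + 8 ≠ 0; add h_3 = -7/12x_2^2 - 1/3x_2 + 8 to the basis.

The other S-polynomials (S(f_1,h_3), S(f_2,h_3)) all reduce to 0 modulo the current basis, so we have a Gröbner basis.
Inter-reduce: drop elements whose leading term is divisible by another's, tail-reduce, and make monic.
Reduced Gröbner basis: {x_1 + 1, x_2^2 + 4/7x_2 - 96/7}.

From the last basis element, x_2^2 + 4/7x_2 - 96/7 = 0, so x_2 takes values in {-4, 24/7}. Each choice, substituted upward through the basis, yields the corresponding point(s) of the solution set.
  x_2 = -4: the earlier basis element becomes x_1 + 1 = 0, giving x_1 = -1 — point (-1, -4).
  x_2 = 24/7: the earlier basis element becomes x_1 + 1 = 0, giving x_1 = -1 — point (-1, 24/7).

{(-1, -4), (-1, 24/7)}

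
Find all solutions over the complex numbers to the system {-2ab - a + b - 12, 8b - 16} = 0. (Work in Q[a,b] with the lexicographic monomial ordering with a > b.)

Compute a lex Gröbner basis by Buchberger's algorithm.
f_1 = -2ab - a + b - 12, LT = ab.
f_2 = 8b - 16, LT = b.

S(f_1,f_2): lcm = ab. S = 5/2a - 1/2b + 6.
  reduce S modulo (f_1, f_2):
  remainder 5/2a + 5 ≠ 0; add h_3 = 5/2a + 5 to the basis.

The other S-polynomials (S(f_1,h_3), S(f_2,h_3)) all reduce to 0 modulo the current basis, so we have a Gröbner basis.
Inter-reduce: drop elements whose leading term is divisible by another's, tail-reduce, and make monic.
Reduced Gröbner basis: {a + 2, b - 2}.

Since the basis is lex-ordered, b - 2 is univariate in b. Its roots are {2}. Back-substituting each root into the other basis elements fixes the other coordinates.
  b = 2: the earlier basis element becomes a + 2 = 0, giving a = -2 — point (-2, 2).
Zero-dimensionality of the ideal guarantees finitely many solutions over ℂ.

{(-2, 2)}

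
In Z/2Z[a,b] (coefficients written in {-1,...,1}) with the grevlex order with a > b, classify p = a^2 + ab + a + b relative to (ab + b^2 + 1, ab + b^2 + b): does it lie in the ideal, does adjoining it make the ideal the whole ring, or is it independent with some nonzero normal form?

First compute the reduced Gröbner basis of I by Buchberger's algorithm.
f_1 = ab + b^2 + 1, LT = ab.
f_2 = ab + b^2 + b, LT = ab.

S(f_1,f_2): lcm = ab. S = b + 1.
  leading term b: no divisor's leading term divides it; move b to the remainder.
  leading term 1: no divisor's leading term divides it; move 1 to the remainder.
  remainder b + 1 ≠ 0; add h_3 = b + 1 to the basis.

S(f_1,h_3): lcm = ab. S = b^2 + a + 1.
  leading term b^2: subtract (b)·h_3 from b^2 + a + 1 → a + b + 1
  leading term a: no divisor's leading term divides it; move a to the remainder.
  leading term b: subtract (1)·h_3 from b + 1 → 0
  remainder a ≠ 0; add h_4 = a to the basis.

S(f_2,h_3): lcm = ab. S = b^2 + a + b.
  leading term b^2: subtract (b)·h_3 from b^2 + a + b → a
  leading term a: subtract (1)·h_4 from a → 0
  remainder 0.

S(f_1,h_4): lcm = ab. S = b^2 + 1.
  leading term b^2: subtract (b)·h_3 from b^2 + 1 → b + 1
  leading term b: subtract (1)·h_3 from b + 1 → 0
  remainder 0.

S(f_2,h_4): lcm = ab. S = b^2 + b.
  leading term b^2: subtract (b)·h_3 from b^2 + b → 0
  remainder 0.

S(h_3,h_4): leading monomials are coprime, so the S-polynomial reduces to 0 (Buchberger's first criterion).
Every S-polynomial of the final basis reduces to 0, so we have a Gröbner basis.
Inter-reduce: drop elements whose leading term is divisible by another's, tail-reduce, and make monic.
Reduced Gröbner basis: {a, b + 1}.
Label its elements g_1 = a, g_2 = b + 1.

Reduce p = a^2 + ab + a + b modulo G:
  leading term a^2: subtract (a)·g_1 from a^2 + ab + a + b → ab + a + b
  leading term ab: subtract (b)·g_1 from ab + a + b → a + b
  leading term a: subtract (1)·g_1 from a + b → b
  leading term b: subtract (1)·g_2 from b → 1
  leading term 1: no divisor's leading term divides it; move 1 to the remainder.
  normal form = 1.
The normal form is nonzero, so p ∉ I. Since p minus its normal form lies in I, I + (p) = I + (r) where r = 1; decide whether this ideal is the whole ring.
Here r = 1 is a nonzero constant, hence a unit: 1 ∈ I + (p), the Gröbner basis of I + (p) is {1}, and the enlarged system has no common solution — adjoining p is inconsistent.

Adjoining a^2 + ab + a + b makes the ideal the whole ring: the system is inconsistent.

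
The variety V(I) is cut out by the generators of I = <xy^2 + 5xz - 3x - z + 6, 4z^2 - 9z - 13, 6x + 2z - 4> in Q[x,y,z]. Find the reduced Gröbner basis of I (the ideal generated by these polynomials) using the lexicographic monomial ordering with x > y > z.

f_1 = xy^2 + 5xz - 3x - z + 6, LT = xy^2.
f_2 = 4z^2 - 9z - 13, LT = z^2.
f_3 = 6x + 2z - 4, LT = x.

S(f_1,f_2): leading monomials are coprime, so the S-polynomial reduces to 0 (Buchberger's first criterion).
S(f_1,f_3): lcm = xy^2. S = 5xz - 3x - 1/3y^2z + 2/3y^2 - z + 6.
  leading term xz: subtract (5/6z)·f_3 from 5xz - 3x - 1/3y^2z + 2/3y^2 - z + 6 → -3x - 1/3y^2z + 2/3y^2 - 5/3z^2 + 7/3z + 6
  leading term x: subtract (-1/2)·f_3 from -3x - 1/3y^2z + 2/3y^2 - 5/3z^2 + 7/3z + 6 → -1/3y^2z + 2/3y^2 - 5/3z^2 + 10/3z + 4
  leading term y^2z: no divisor's leading term divides it; move -1/3y^2z to the remainder.
  leading term y^2: no divisor's leading term divides it; move 2/3y^2 to the remainder.
  leading term z^2: subtract (-5/12)·f_2 from -5/3z^2 + 10/3z + 4 → -5/12z - 17/12
  leading term z: no divisor's leading term divides it; move -5/12z to the remainder.
  leading term 1: no divisor's leading term divides it; move -17/12 to the remainder.
  remainder -1/3y^2z + 2/3y^2 - 5/12z - 17/12 ≠ 0; add g_4 = -1/3y^2z + 2/3y^2 - 5/12z - 17/12 to the basis.

S(f_2,f_3): leading monomials are coprime, so the S-polynomial reduces to 0 (Buchberger's first criterion).
S(f_1,g_4): lcm = xy^2z. S = 2xy^2 + 5xz^2 - 17/4xz - 17/4x - z^2 + 6z.
  leading term xy^2: subtract (2)·f_1 from 2xy^2 + 5xz^2 - 17/4xz - 17/4x - z^2 + 6z → 5xz^2 - 57/4xz + 7/4x - z^2 + 8z - 12
  leading term xz^2: subtract (5/4x)·f_2 from 5xz^2 - 57/4xz + 7/4x - z^2 + 8z - 12 → -3xz + 18x - z^2 + 8z - 12
  leading term xz: subtract (-1/2z)·f_3 from -3xz + 18x - z^2 + 8z - 12 → 18x + 6z - 12
  leading term x: subtract (3)·f_3 from 18x + 6z - 12 → 0
  remainder 0.

S(f_2,g_4): lcm = y^2z^2. S = -1/4y^2z - 13/4y^2 - 5/4z^2 - 17/4z.
  leading term y^2z: subtract (3/4)·g_4 from -1/4y^2z - 13/4y^2 - 5/4z^2 - 17/4z → -15/4y^2 - 5/4z^2 - 63/16z + 17/16
  leading term y^2: no divisor's leading term divides it; move -15/4y^2 to the remainder.
  leading term z^2: subtract (-5/16)·f_2 from -5/4z^2 - 63/16z + 17/16 → -27/4z - 3
  leading term z: no divisor's leading term divides it; move -27/4z to the remainder.
  leading term 1: no divisor's leading term divides it; move -3 to the remainder.
  remainder -15/4y^2 - 27/4z - 3 ≠ 0; add g_5 = -15/4y^2 - 27/4z - 3 to the basis.

S(f_3,g_4): leading monomials are coprime, so the S-polynomial reduces to 0 (Buchberger's first criterion).
S(f_1,g_5): lcm = xy^2. S = 16/5xz - 19/5x - z + 6.
  leading term xz: subtract (8/15z)·f_3 from 16/5xz - 19/5x - z + 6 → -19/5x - 16/15z^2 + 17/15z + 6
  leading term x: subtract (-19/30)·f_3 from -19/5x - 16/15z^2 + 17/15z + 6 → -16/15z^2 + 12/5z + 52/15
  leading term z^2: subtract (-4/15)·f_2 from -16/15z^2 + 12/5z + 52/15 → 0
  remainder 0.

S(f_2,g_5): leading monomials are coprime, so the S-polynomial reduces to 0 (Buchberger's first criterion).
S(f_3,g_5): leading monomials are coprime, so the S-polynomial reduces to 0 (Buchberger's first criterion).
S(g_4,g_5): lcm = y^2z. S = -2y^2 - 9/5z^2 + 9/20z + 17/4.
  leading term y^2: subtract (8/15)·g_5 from -2y^2 - 9/5z^2 + 9/20z + 17/4 → -9/5z^2 + 81/20z + 117/20
  leading term z^2: subtract (-9/20)·f_2 from -9/5z^2 + 81/20z + 117/20 → 0
  remainder 0.

Every S-polynomial of the final basis reduces to 0, so we have a Gröbner basis.
Inter-reduce: drop elements whose leading term is divisible by another's, tail-reduce, and make monic.

G = {x + 1/3z - 2/3, y^2 + 9/5z + 4/5, z^2 - 9/4z - 13/4}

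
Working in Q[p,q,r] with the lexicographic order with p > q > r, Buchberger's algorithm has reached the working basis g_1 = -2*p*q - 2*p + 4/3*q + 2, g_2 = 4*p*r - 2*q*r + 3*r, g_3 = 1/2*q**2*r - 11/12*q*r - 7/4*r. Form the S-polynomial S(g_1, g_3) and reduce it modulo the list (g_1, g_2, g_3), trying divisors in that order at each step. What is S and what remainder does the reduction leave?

lcm(LM(g_1), LM(g_3)) = p*q**2*r.
S = (lcm/LT(g_1))·g_1 − (lcm/LT(g_3))·g_3 = 17/6*p*q*r + 7/2*p*r - 2/3*q**2*r - q*r.
Reduce S modulo (g_1, g_2, g_3) in that order:
  leading term p*q*r: subtract (-17/12*r)·g_1 from 17/6*p*q*r + 7/2*p*r - 2/3*q**2*r - q*r → 2/3*p*r - 2/3*q**2*r + 8/9*q*r + 17/6*r
  leading term p*r: subtract (1/6)·g_2 from 2/3*p*r - 2/3*q**2*r + 8/9*q*r + 17/6*r → -2/3*q**2*r + 11/9*q*r + 7/3*r
  leading term q**2*r: subtract (-4/3)·g_3 from -2/3*q**2*r + 11/9*q*r + 7/3*r → 0
The remainder is 0, so this S-polynomial contributes no new basis element.
An S-polynomial is built so that the two leading terms cancel; whether anything survives reduction is exactly the Gröbner-basis criterion.

S(g_1, g_3) = 17/6*p*q*r + 7/2*p*r - 2/3*q**2*r - q*r; remainder on division = 0.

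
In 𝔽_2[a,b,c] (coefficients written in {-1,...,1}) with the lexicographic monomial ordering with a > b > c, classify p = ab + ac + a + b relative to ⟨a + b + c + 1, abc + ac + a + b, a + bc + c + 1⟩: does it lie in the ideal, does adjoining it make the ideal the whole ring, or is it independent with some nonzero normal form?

First compute the reduced Gröbner basis of I by Buchberger's algorithm.
f_1 = a + b + c + 1, LT = a.
f_2 = abc + ac + a + b, LT = abc.
f_3 = a + bc + c + 1, LT = a.

S(f_1,f_2): lcm = abc. S = ac + a + b²c + bc² + bc + b.
  reduce S modulo (f_1, f_2, f_3):
  remainder b²c + bc² + c² + 1 ≠ 0; add h_4 = b²c + bc² + c² + 1 to the basis.

S(f_1,f_3): lcm = a. S = bc + b.
  reduce S modulo (f_1, f_2, f_3, h_4):
  remainder bc + b ≠ 0; add h_5 = bc + b to the basis.

S(f_2,f_3): lcm = abc. S = ac + a + b²c² + bc² + bc + b.
  reduce S modulo (f_1, f_2, f_3, h_4, h_5):
  remainder c³ + c² + c + 1 ≠ 0; add h_6 = c³ + c² + c + 1 to the basis.

S(f_2,h_5): lcm = abc. S = ab + ac + a + b.
  reduce S modulo (f_1, f_2, f_3, h_4, h_5, h_6):
  remainder b² + b + c² + 1 ≠ 0; add h_7 = b² + b + c² + 1 to the basis.

The other S-polynomials (S(f_1,h_4), S(f_2,h_4), S(f_3,h_4), S(f_1,h_5), S(f_3,h_5), S(h_4,h_5), S(f_1,h_6), S(f_2,h_6), S(f_3,h_6), S(h_4,h_6), S(h_5,h_6), S(f_1,h_7), S(f_2,h_7), S(f_3,h_7), S(h_4,h_7), S(h_5,h_7), S(h_6,h_7)) all reduce to 0 modulo the current basis, so we have a Gröbner basis.
Inter-reduce: drop elements whose leading term is divisible by another's, tail-reduce, and make monic.
Reduced Gröbner basis: {a + b + c + 1, b² + b + c² + 1, bc + b, c³ + c² + c + 1}.
Label its elements g_1 = a + b + c + 1, g_2 = b² + b + c² + 1, g_3 = bc + b, g_4 = c³ + c² + c + 1.

Reduce p = ab + ac + a + b modulo G:
  leading term ab: subtract (b)·g_1 from ab + ac + a + b → ac + a + b² + bc
  leading term ac: subtract (c)·g_1 from ac + a + b² + bc → a + b² + c² + c
  leading term a: subtract (1)·g_1 from a + b² + c² + c → b² + b + c² + 1
  leading term b²: subtract (1)·g_2 from b² + b + c² + 1 → 0
  normal form = 0.
Since the normal form is 0, p ∈ I.

ab + ac + a + b lies in I (it reduces to 0).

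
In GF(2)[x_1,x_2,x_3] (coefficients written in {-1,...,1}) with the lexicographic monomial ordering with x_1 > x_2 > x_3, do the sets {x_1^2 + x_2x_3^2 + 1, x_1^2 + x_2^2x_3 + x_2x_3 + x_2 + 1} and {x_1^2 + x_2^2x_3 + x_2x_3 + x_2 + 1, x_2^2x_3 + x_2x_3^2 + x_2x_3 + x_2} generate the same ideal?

Two ideals are equal iff their reduced Gröbner bases coincide (the reduced basis is unique for a fixed ordering).
Buchberger on the first generating set:
f_1 = x_1^2 + x_2x_3^2 + 1, LT = x_1^2.
f_2 = x_1^2 + x_2^2x_3 + x_2x_3 + x_2 + 1, LT = x_1^2.

S(f_1,f_2): lcm = x_1^2. S = x_2^2x_3 + x_2x_3^2 + x_2x_3 + x_2.
  leading term x_2^2x_3: no divisor's leading term divides it; move x_2^2x_3 to the remainder.
  leading term x_2x_3^2: no divisor's leading term divides it; move x_2x_3^2 to the remainder.
  leading term x_2x_3: no divisor's leading term divides it; move x_2x_3 to the remainder.
  leading term x_2: no divisor's leading term divides it; move x_2 to the remainder.
  remainder x_2^2x_3 + x_2x_3^2 + x_2x_3 + x_2 ≠ 0; add g_3 = x_2^2x_3 + x_2x_3^2 + x_2x_3 + x_2 to the basis.

The other S-polynomials (S(f_1,g_3), S(f_2,g_3)) all reduce to 0 modulo the current basis, so we have a Gröbner basis.
Inter-reduce: drop elements whose leading term is divisible by another's, tail-reduce, and make monic.
Reduced Gröbner basis: {x_1^2 + x_2x_3^2 + 1, x_2^2x_3 + x_2x_3^2 + x_2x_3 + x_2}.

Buchberger on the second generating set:
h_1 = x_1^2 + x_2^2x_3 + x_2x_3 + x_2 + 1, LT = x_1^2.
h_2 = x_2^2x_3 + x_2x_3^2 + x_2x_3 + x_2, LT = x_2^2x_3.

The S-polynomials (S(h_1,h_2)) all reduce to 0 modulo the current basis, so we have a Gröbner basis.
Inter-reduce: drop elements whose leading term is divisible by another's, tail-reduce, and make monic.
Reduced Gröbner basis: {x_1^2 + x_2x_3^2 + 1, x_2^2x_3 + x_2x_3^2 + x_2x_3 + x_2}.

The two bases agree; hence the ideals are identical.

Yes, the ideals are equal.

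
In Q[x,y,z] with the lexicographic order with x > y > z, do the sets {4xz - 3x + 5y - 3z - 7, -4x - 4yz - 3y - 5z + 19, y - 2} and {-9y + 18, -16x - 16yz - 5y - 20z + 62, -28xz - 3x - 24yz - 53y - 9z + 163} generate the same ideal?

Yes, the ideals are equal.

For a fixed monomial order, each ideal has a unique reduced Gröbner basis; comparing bases decides equality.
Buchberger on the first generating set:
f_1 = 4xz - 3x + 5y - 3z - 7, LT = xz.
f_2 = -4x - 4yz - 3y - 5z + 19, LT = x.
f_3 = y - 2, LT = y.

S(f_1,f_2): lcm = xz. S = -\tfrac{3}{4}x - yz^{2} - \tfrac{3}{4}yz + \tfrac{5}{4}y - \tfrac{5}{4}z^{2} + 4z - \tfrac{7}{4}.
  leading term x: subtract (\tfrac{3}{16})·f_2 from -\tfrac{3}{4}x - yz^{2} - \tfrac{3}{4}yz + \tfrac{5}{4}y - \tfrac{5}{4}z^{2} + 4z - \tfrac{7}{4} → -yz^{2} + \tfrac{29}{16}y - \tfrac{5}{4}z^{2} + \tfrac{79}{16}z - \tfrac{85}{16}
  leading term yz^{2}: subtract (-z^{2})·f_3 from -yz^{2} + \tfrac{29}{16}y - \tfrac{5}{4}z^{2} + \tfrac{79}{16}z - \tfrac{85}{16} → \tfrac{29}{16}y - \tfrac{13}{4}z^{2} + \tfrac{79}{16}z - \tfrac{85}{16}
  leading term y: subtract (\tfrac{29}{16})·f_3 from \tfrac{29}{16}y - \tfrac{13}{4}z^{2} + \tfrac{79}{16}z - \tfrac{85}{16} → -\tfrac{13}{4}z^{2} + \tfrac{79}{16}z - \tfrac{27}{16}
  leading term z^{2}: no divisor's leading term divides it; move -\tfrac{13}{4}z^{2} to the remainder.
  leading term z: no divisor's leading term divides it; move \tfrac{79}{16}z to the remainder.
  leading term 1: no divisor's leading term divides it; move -\tfrac{27}{16} to the remainder.
  remainder -\tfrac{13}{4}z^{2} + \tfrac{79}{16}z - \tfrac{27}{16} ≠ 0; add g_4 = -\tfrac{13}{4}z^{2} + \tfrac{79}{16}z - \tfrac{27}{16} to the basis.

The other S-polynomials (S(f_1,f_3), S(f_2,f_3), S(f_1,g_4), S(f_2,g_4), S(f_3,g_4)) all reduce to 0 modulo the current basis, so we have a Gröbner basis.
Inter-reduce: drop elements whose leading term is divisible by another's, tail-reduce, and make monic.
Reduced Gröbner basis: {x + \tfrac{13}{4}z - \tfrac{13}{4}, y - 2, z^{2} - \tfrac{79}{52}z + \tfrac{27}{52}}.

Buchberger on the second generating set:
h_1 = -9y + 18, LT = y.
h_2 = -16x - 16yz - 5y - 20z + 62, LT = x.
h_3 = -28xz - 3x - 24yz - 53y - 9z + 163, LT = xz.

S(h_2,h_3): lcm = xz. S = -\tfrac{3}{28}x + yz^{2} - \tfrac{61}{112}yz - \tfrac{53}{28}y + \tfrac{5}{4}z^{2} - \tfrac{235}{56}z + \tfrac{163}{28}.
  leading term x: subtract (\tfrac{3}{448})·h_2 from -\tfrac{3}{28}x + yz^{2} - \tfrac{61}{112}yz - \tfrac{53}{28}y + \tfrac{5}{4}z^{2} - \tfrac{235}{56}z + \tfrac{163}{28} → yz^{2} - \tfrac{7}{16}yz - \tfrac{119}{64}y + \tfrac{5}{4}z^{2} - \tfrac{65}{16}z + \tfrac{173}{32}
  leading term yz^{2}: subtract (-\tfrac{1}{9}z^{2})·h_1 from yz^{2} - \tfrac{7}{16}yz - \tfrac{119}{64}y + \tfrac{5}{4}z^{2} - \tfrac{65}{16}z + \tfrac{173}{32} → -\tfrac{7}{16}yz - \tfrac{119}{64}y + \tfrac{13}{4}z^{2} - \tfrac{65}{16}z + \tfrac{173}{32}
  leading term yz: subtract (\tfrac{7}{144}z)·h_1 from -\tfrac{7}{16}yz - \tfrac{119}{64}y + \tfrac{13}{4}z^{2} - \tfrac{65}{16}z + \tfrac{173}{32} → -\tfrac{119}{64}y + \tfrac{13}{4}z^{2} - \tfrac{79}{16}z + \tfrac{173}{32}
  leading term y: subtract (\tfrac{119}{576})·h_1 from -\tfrac{119}{64}y + \tfrac{13}{4}z^{2} - \tfrac{79}{16}z + \tfrac{173}{32} → \tfrac{13}{4}z^{2} - \tfrac{79}{16}z + \tfrac{27}{16}
  leading term z^{2}: no divisor's leading term divides it; move \tfrac{13}{4}z^{2} to the remainder.
  leading term z: no divisor's leading term divides it; move -\tfrac{79}{16}z to the remainder.
  leading term 1: no divisor's leading term divides it; move \tfrac{27}{16} to the remainder.
  remainder \tfrac{13}{4}z^{2} - \tfrac{79}{16}z + \tfrac{27}{16} ≠ 0; add k_4 = \tfrac{13}{4}z^{2} - \tfrac{79}{16}z + \tfrac{27}{16} to the basis.

The other S-polynomials (S(h_1,h_2), S(h_1,h_3), S(h_1,k_4), S(h_2,k_4), S(h_3,k_4)) all reduce to 0 modulo the current basis, so we have a Gröbner basis.
Inter-reduce: drop elements whose leading term is divisible by another's, tail-reduce, and make monic.
Reduced Gröbner basis: {x + \tfrac{13}{4}z - \tfrac{13}{4}, y - 2, z^{2} - \tfrac{79}{52}z + \tfrac{27}{52}}.

Same reduced basis, so the two generating sets span the same ideal.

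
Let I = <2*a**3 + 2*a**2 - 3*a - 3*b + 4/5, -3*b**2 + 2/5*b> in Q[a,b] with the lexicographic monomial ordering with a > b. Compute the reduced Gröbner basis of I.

G = {a**3 + a**2 - 3/2*a - 3/2*b + 2/5, b**2 - 2/15*b}

f_1 = 2*a**3 + 2*a**2 - 3*a - 3*b + 4/5, LT = a**3.
f_2 = -3*b**2 + 2/5*b, LT = b**2.

The S-polynomials (S(f_1,f_2)) all reduce to 0 modulo the current basis, so we have a Gröbner basis.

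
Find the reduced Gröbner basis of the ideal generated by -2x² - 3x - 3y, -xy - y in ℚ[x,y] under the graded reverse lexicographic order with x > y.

G = {x² + 3/2x + 3/2y, xy + y, y² - ⅓y}

Buchberger's algorithm terminates because the ascending chain of leading-term ideals stabilizes.

f_1 = -2x² - 3x - 3y, LT = x².
f_2 = -xy - y, LT = xy.

S(f_1,f_2): lcm = x²y. S = ½xy + 3/2y².
  leading term xy: subtract (-½)·f_2 from ½xy + 3/2y² → 3/2y² - ½y
  leading term y²: no divisor's leading term divides it; move 3/2y² to the remainder.
  leading term y: no divisor's leading term divides it; move -½y to the remainder.
  remainder 3/2y² - ½y ≠ 0; add g_3 = 3/2y² - ½y to the basis.

The other S-polynomials (S(f_1,g_3), S(f_2,g_3)) all reduce to 0 modulo the current basis, so we have a Gröbner basis.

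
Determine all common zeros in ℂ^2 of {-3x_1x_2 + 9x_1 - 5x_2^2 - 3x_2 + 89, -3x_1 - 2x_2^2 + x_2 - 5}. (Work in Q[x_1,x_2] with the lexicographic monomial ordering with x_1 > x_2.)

Compute a lex Gröbner basis by Buchberger's algorithm.
f_1 = -3x_1x_2 + 9x_1 - 5x_2^2 - 3x_2 + 89, LT = x_1x_2.
f_2 = -3x_1 - 2x_2^2 + x_2 - 5, LT = x_1.

S(f_1,f_2): lcm = x_1x_2. S = -3x_1 - 2/3x_2^3 + 2x_2^2 - 2/3x_2 - 89/3.
  leading term x_1: subtract (1)·f_2 from -3x_1 - 2/3x_2^3 + 2x_2^2 - 2/3x_2 - 89/3 → -2/3x_2^3 + 4x_2^2 - 5/3x_2 - 74/3
  leading term x_2^3: no divisor's leading term divides it; move -2/3x_2^3 to the remainder.
  leading term x_2^2: no divisor's leading term divides it; move 4x_2^2 to the remainder.
  leading term x_2: no divisor's leading term divides it; move -5/3x_2 to the remainder.
  leading term 1: no divisor's leading term divides it; move -74/3 to the remainder.
  remainder -2/3x_2^3 + 4x_2^2 - 5/3x_2 - 74/3 ≠ 0; add h_3 = -2/3x_2^3 + 4x_2^2 - 5/3x_2 - 74/3 to the basis.

S(f_1,h_3): lcm = x_1x_2^3. S = 3x_1x_2^2 - 5/2x_1x_2 - 37x_1 + 5/3x_2^4 + x_2^3 - 89/3x_2^2.
  leading term x_1x_2^2: subtract (-x_2)·f_1 from 3x_1x_2^2 - 5/2x_1x_2 - 37x_1 + 5/3x_2^4 + x_2^3 - 89/3x_2^2 → 13/2x_1x_2 - 37x_1 + 5/3x_2^4 - 4x_2^3 - 98/3x_2^2 + 89x_2
  leading term x_1x_2: subtract (-13/6)·f_1 from 13/2x_1x_2 - 37x_1 + 5/3x_2^4 - 4x_2^3 - 98/3x_2^2 + 89x_2 → -35/2x_1 + 5/3x_2^4 - 4x_2^3 - 87/2x_2^2 + 165/2x_2 + 1157/6
  leading term x_1: subtract (35/6)·f_2 from -35/2x_1 + 5/3x_2^4 - 4x_2^3 - 87/2x_2^2 + 165/2x_2 + 1157/6 → 5/3x_2^4 - 4x_2^3 - 191/6x_2^2 + 230/3x_2 + 222
  leading term x_2^4: subtract (-5/2x_2)·h_3 from 5/3x_2^4 - 4x_2^3 - 191/6x_2^2 + 230/3x_2 + 222 → 6x_2^3 - 36x_2^2 + 15x_2 + 222
  leading term x_2^3: subtract (-9)·h_3 from 6x_2^3 - 36x_2^2 + 15x_2 + 222 → 0
  remainder 0.

S(f_2,h_3): leading monomials are coprime, so the S-polynomial reduces to 0 (Buchberger's first criterion).
Every S-polynomial of the final basis reduces to 0, so we have a Gröbner basis.
Inter-reduce: drop elements whose leading term is divisible by another's, tail-reduce, and make monic.
Reduced Gröbner basis: {x_1 + 2/3x_2^2 - 1/3x_2 + 5/3, x_2^3 - 6x_2^2 + 5/2x_2 + 37}.

The lex basis is triangular: the last element involves only x_2. Solving x_2^3 - 6x_2^2 + 5/2x_2 + 37 = 0 gives x_2 ∈ {-2, 4 - sqrt(10)*I/2, 4 + sqrt(10)*I/2}; substituting each value into the earlier elements determines the remaining variables.
  x_2 = -2: the earlier basis element becomes x_1 + 5 = 0, giving x_1 = -5 — point (-5, -2).
  x_2 = 4 - sqrt(10)*I/2: the earlier basis element becomes x_1 + 28/3 - 5*sqrt(10)*I/2 = 0, giving x_1 = -28/3 + 5*sqrt(10)*I/2 — point (-28/3 + 5*sqrt(10)*I/2, 4 - sqrt(10)*I/2).
  x_2 = 4 + sqrt(10)*I/2: the earlier basis element becomes x_1 + 28/3 + 5*sqrt(10)*I/2 = 0, giving x_1 = -28/3 - 5*sqrt(10)*I/2 — point (-28/3 - 5*sqrt(10)*I/2, 4 + sqrt(10)*I/2).
Substituting each solution back into the original system confirms all equations vanish.

{(-5, -2), (-28/3 + 5*sqrt(10)*I/2, 4 - sqrt(10)*I/2), (-28/3 - 5*sqrt(10)*I/2, 4 + sqrt(10)*I/2)}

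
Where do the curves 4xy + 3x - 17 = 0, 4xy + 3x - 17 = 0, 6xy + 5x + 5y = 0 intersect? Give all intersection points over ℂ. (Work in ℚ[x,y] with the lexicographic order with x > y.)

Compute a lex Gröbner basis by Buchberger's algorithm.
f_1 = 4xy + 3x - 17, LT = xy.
f_2 = 4xy + 3x - 17, LT = xy.
f_3 = 6xy + 5x + 5y, LT = xy.

S(f_1,f_3): lcm = xy. S = -1/12x - ⅚y - 17/4.
  reduce S modulo (f_1, f_2, f_3):
  remainder -1/12x - ⅚y - 17/4 ≠ 0; add h_4 = -1/12x - ⅚y - 17/4 to the basis.

S(f_1,h_4): lcm = xy. S = ¾x - 10y² - 51y - 17/4.
  reduce S modulo (f_1, f_2, f_3, h_4):
  remainder -10y² - 117/2y - 85/2 ≠ 0; add h_5 = -10y² - 117/2y - 85/2 to the basis.

The other S-polynomials (S(f_1,f_2), S(f_2,f_3), S(f_2,h_4), S(f_3,h_4), S(f_1,h_5), S(f_2,h_5), S(f_3,h_5), S(h_4,h_5)) all reduce to 0 modulo the current basis, so we have a Gröbner basis.
Inter-reduce: drop elements whose leading term is divisible by another's, tail-reduce, and make monic.
Reduced Gröbner basis: {x + 10y + 51, y² + 117/20y + 17/4}.

From the last basis element, y² + 117/20y + 17/4 = 0, so y takes values in {-5, -17/20}. Each choice, substituted upward through the basis, yields the corresponding point(s) of the solution set.
  y = -5: the earlier basis element becomes x + 1 = 0, giving x = -1 — point (-1, -5).
  y = -17/20: the earlier basis element becomes x + 85/2 = 0, giving x = -85/2 — point (-85/2, -17/20).

{(-1, -5), (-85/2, -17/20)}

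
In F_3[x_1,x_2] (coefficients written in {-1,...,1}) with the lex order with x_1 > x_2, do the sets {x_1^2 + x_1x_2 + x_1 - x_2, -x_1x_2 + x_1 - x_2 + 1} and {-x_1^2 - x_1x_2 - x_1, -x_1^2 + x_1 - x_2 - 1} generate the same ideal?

No, the ideals differ.

Two ideals are equal iff their reduced Gröbner bases coincide (the reduced basis is unique for a fixed ordering).
Buchberger on the first generating set:
f_1 = x_1^2 + x_1x_2 + x_1 - x_2, LT = x_1^2.
f_2 = -x_1x_2 + x_1 - x_2 + 1, LT = x_1x_2.

S(f_1,f_2): lcm = x_1^2x_2. S = x_1^2 + x_1x_2^2 + x_1 - x_2^2.
  leading term x_1^2: subtract (1)·f_1 from x_1^2 + x_1x_2^2 + x_1 - x_2^2 → x_1x_2^2 - x_1x_2 - x_2^2 + x_2
  leading term x_1x_2^2: subtract (-x_2)·f_2 from x_1x_2^2 - x_1x_2 - x_2^2 + x_2 → x_2^2 - x_2
  leading term x_2^2: no divisor's leading term divides it; move x_2^2 to the remainder.
  leading term x_2: no divisor's leading term divides it; move -x_2 to the remainder.
  remainder x_2^2 - x_2 ≠ 0; add g_3 = x_2^2 - x_2 to the basis.

The other S-polynomials (S(f_1,g_3), S(f_2,g_3)) all reduce to 0 modulo the current basis, so we have a Gröbner basis.
Inter-reduce: drop elements whose leading term is divisible by another's, tail-reduce, and make monic.
Reduced Gröbner basis: {x_1^2 - x_1 + x_2 + 1, x_1x_2 - x_1 + x_2 - 1, x_2^2 - x_2}.

Buchberger on the second generating set:
h_1 = -x_1^2 - x_1x_2 - x_1, LT = x_1^2.
h_2 = -x_1^2 + x_1 - x_2 - 1, LT = x_1^2.

S(h_1,h_2): lcm = x_1^2. S = x_1x_2 - x_1 - x_2 - 1.
  leading term x_1x_2: no divisor's leading term divides it; move x_1x_2 to the remainder.
  leading term x_1: no divisor's leading term divides it; move -x_1 to the remainder.
  leading term x_2: no divisor's leading term divides it; move -x_2 to the remainder.
  leading term 1: no divisor's leading term divides it; move -1 to the remainder.
  remainder x_1x_2 - x_1 - x_2 - 1 ≠ 0; add k_3 = x_1x_2 - x_1 - x_2 - 1 to the basis.

S(h_1,k_3): lcm = x_1^2x_2. S = x_1^2 + x_1x_2^2 - x_1x_2 + x_1.
  leading term x_1^2: subtract (-1)·h_1 from x_1^2 + x_1x_2^2 - x_1x_2 + x_1 → x_1x_2^2 + x_1x_2
  leading term x_1x_2^2: subtract (x_2)·k_3 from x_1x_2^2 + x_1x_2 → -x_1x_2 + x_2^2 + x_2
  leading term x_1x_2: subtract (-1)·k_3 from -x_1x_2 + x_2^2 + x_2 → -x_1 + x_2^2 - 1
  leading term x_1: no divisor's leading term divides it; move -x_1 to the remainder.
  leading term x_2^2: no divisor's leading term divides it; move x_2^2 to the remainder.
  leading term 1: no divisor's leading term divides it; move -1 to the remainder.
  remainder -x_1 + x_2^2 - 1 ≠ 0; add k_4 = -x_1 + x_2^2 - 1 to the basis.

S(k_3,k_4): lcm = x_1x_2. S = -x_1 + x_2^3 + x_2 - 1.
  leading term x_1: subtract (1)·k_4 from -x_1 + x_2^3 + x_2 - 1 → x_2^3 - x_2^2 + x_2
  leading term x_2^3: no divisor's leading term divides it; move x_2^3 to the remainder.
  leading term x_2^2: no divisor's leading term divides it; move -x_2^2 to the remainder.
  leading term x_2: no divisor's leading term divides it; move x_2 to the remainder.
  remainder x_2^3 - x_2^2 + x_2 ≠ 0; add k_5 = x_2^3 - x_2^2 + x_2 to the basis.

The other S-polynomials (S(h_2,k_3), S(h_1,k_4), S(h_2,k_4), S(h_1,k_5), S(h_2,k_5), S(k_3,k_5), S(k_4,k_5)) all reduce to 0 modulo the current basis, so we have a Gröbner basis.
Inter-reduce: drop elements whose leading term is divisible by another's, tail-reduce, and make monic.
Reduced Gröbner basis: {x_1 - x_2^2 + 1, x_2^3 - x_2^2 + x_2}.

These differ, so the ideals are not equal.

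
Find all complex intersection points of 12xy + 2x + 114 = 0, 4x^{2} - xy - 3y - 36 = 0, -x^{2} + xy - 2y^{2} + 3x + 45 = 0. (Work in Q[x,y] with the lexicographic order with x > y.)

Compute a lex Gröbner basis by Buchberger's algorithm.
f_1 = 12xy + 2x + 114, LT = xy.
f_2 = 4x^{2} - xy - 3y - 36, LT = x^{2}.
f_3 = -x^{2} + xy + 3x - 2y^{2} + 45, LT = x^{2}.

S(f_1,f_2): lcm = x^{2}y. S = \tfrac{1}{6}x^{2} + \tfrac{1}{4}xy^{2} + \tfrac{19}{2}x + \tfrac{3}{4}y^{2} + 9y.
  reduce S modulo (f_1, f_2, f_3):
  remainder \tfrac{19}{2}x + \tfrac{3}{4}y^{2} + \tfrac{27}{4}y + \tfrac{3}{2} ≠ 0; add h_4 = \tfrac{19}{2}x + \tfrac{3}{4}y^{2} + \tfrac{27}{4}y + \tfrac{3}{2} to the basis.

S(f_1,f_3): lcm = x^{2}y. S = \tfrac{1}{6}x^{2} + xy^{2} + 3xy + \tfrac{19}{2}x - 2y^{3} + 45y.
  reduce S modulo (f_1, f_2, f_3, h_4):
  remainder -2y^{3} - \tfrac{433}{608}y^{2} + \tfrac{17763}{608}y - \tfrac{1035}{38} ≠ 0; add h_5 = -2y^{3} - \tfrac{433}{608}y^{2} + \tfrac{17763}{608}y - \tfrac{1035}{38} to the basis.

S(f_2,f_3): lcm = x^{2}. S = \tfrac{3}{4}xy + 3x - 2y^{2} - \tfrac{3}{4}y + 36.
  reduce S modulo (f_1, f_2, f_3, h_4, h_5):
  remainder -\tfrac{677}{304}y^{2} - \tfrac{849}{304}y + \tfrac{540}{19} ≠ 0; add h_6 = -\tfrac{677}{304}y^{2} - \tfrac{849}{304}y + \tfrac{540}{19} to the basis.

S(f_1,h_4): lcm = xy. S = \tfrac{1}{6}x - \tfrac{3}{38}y^{3} - \tfrac{27}{38}y^{2} - \tfrac{3}{19}y + \tfrac{19}{2}.
  reduce S modulo (f_1, f_2, f_3, h_4, h_5, h_6):
  remainder -\tfrac{57345}{102904}y + \tfrac{172035}{102904} ≠ 0; add h_7 = -\tfrac{57345}{102904}y + \tfrac{172035}{102904} to the basis.

The other S-polynomials (S(f_2,h_4), S(f_3,h_4), S(f_1,h_5), S(f_2,h_5), S(f_3,h_5), S(h_4,h_5), S(f_1,h_6), S(f_2,h_6), S(f_3,h_6), S(h_4,h_6), S(h_5,h_6), S(f_1,h_7), S(f_2,h_7), S(f_3,h_7), S(h_4,h_7), S(h_5,h_7), S(h_6,h_7)) all reduce to 0 modulo the current basis, so we have a Gröbner basis.
Inter-reduce: drop elements whose leading term is divisible by another's, tail-reduce, and make monic.
Reduced Gröbner basis: {x + 3, y - 3}.

From the last basis element, y - 3 = 0, so y takes values in {3}. Each choice, substituted upward through the basis, yields the corresponding point(s) of the solution set.
  y = 3: the earlier basis element becomes x + 3 = 0, giving x = -3 — point (-3, 3).

{(-3, 3)}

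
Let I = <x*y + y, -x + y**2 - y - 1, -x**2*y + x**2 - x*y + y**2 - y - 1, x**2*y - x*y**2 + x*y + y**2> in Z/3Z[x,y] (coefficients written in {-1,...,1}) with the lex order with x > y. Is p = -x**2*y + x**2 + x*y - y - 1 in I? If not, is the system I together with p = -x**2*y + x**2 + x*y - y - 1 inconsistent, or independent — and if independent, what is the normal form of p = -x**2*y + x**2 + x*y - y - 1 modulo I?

First compute the reduced Gröbner basis of I by Buchberger's algorithm.
f_1 = x*y + y, LT = x*y.
f_2 = -x + y**2 - y - 1, LT = x.
f_3 = -x**2*y + x**2 - x*y + y**2 - y - 1, LT = x**2*y.
f_4 = x**2*y - x*y**2 + x*y + y**2, LT = x**2*y.

S(f_1,f_2): lcm = x*y. S = y**3 - y**2.
  leading term y**3: no divisor's leading term divides it; move y**3 to the remainder.
  leading term y**2: no divisor's leading term divides it; move -y**2 to the remainder.
  remainder y**3 - y**2 ≠ 0; add h_5 = y**3 - y**2 to the basis.

S(f_1,f_3): lcm = x**2*y. S = x**2 + y**2 - y - 1.
  leading term x**2: subtract (-x)·f_2 from x**2 + y**2 - y - 1 → x*y**2 - x*y - x + y**2 - y - 1
  leading term x*y**2: subtract (y)·f_1 from x*y**2 - x*y - x + y**2 - y - 1 → -x*y - x - y - 1
  leading term x*y: subtract (-1)·f_1 from -x*y - x - y - 1 → -x - 1
  leading term x: subtract (1)·f_2 from -x - 1 → -y**2 + y
  leading term y**2: no divisor's leading term divides it; move -y**2 to the remainder.
  leading term y: no divisor's leading term divides it; move y to the remainder.
  remainder -y**2 + y ≠ 0; add h_6 = -y**2 + y to the basis.

S(f_1,f_4): lcm = x**2*y. S = x*y**2 - y**2.
  leading term x*y**2: subtract (y)·f_1 from x*y**2 - y**2 → y**2
  leading term y**2: subtract (-1)·h_6 from y**2 → y
  leading term y: no divisor's leading term divides it; move y to the remainder.
  remainder y ≠ 0; add h_7 = y to the basis.

The other S-polynomials (S(f_2,f_3), S(f_2,f_4), S(f_3,f_4), S(f_1,h_5), S(f_2,h_5), S(f_3,h_5), S(f_4,h_5), S(f_1,h_6), S(f_2,h_6), S(f_3,h_6), S(f_4,h_6), S(h_5,h_6), S(f_1,h_7), S(f_2,h_7), S(f_3,h_7), S(f_4,h_7), S(h_5,h_7), S(h_6,h_7)) all reduce to 0 modulo the current basis, so we have a Gröbner basis.
Inter-reduce: drop elements whose leading term is divisible by another's, tail-reduce, and make monic.
Reduced Gröbner basis: {x + 1, y}.
Label its elements g_1 = x + 1, g_2 = y.

Reduce p = -x**2*y + x**2 + x*y - y - 1 modulo G:
  leading term x**2*y: subtract (-x*y)·g_1 from -x**2*y + x**2 + x*y - y - 1 → x**2 - x*y - y - 1
  leading term x**2: subtract (x)·g_1 from x**2 - x*y - y - 1 → -x*y - x - y - 1
  leading term x*y: subtract (-y)·g_1 from -x*y - x - y - 1 → -x - 1
  leading term x: subtract (-1)·g_1 from -x - 1 → 0
  normal form = 0.
Since the normal form is 0, p ∈ I.

-x**2*y + x**2 + x*y - y - 1 lies in I (it reduces to 0).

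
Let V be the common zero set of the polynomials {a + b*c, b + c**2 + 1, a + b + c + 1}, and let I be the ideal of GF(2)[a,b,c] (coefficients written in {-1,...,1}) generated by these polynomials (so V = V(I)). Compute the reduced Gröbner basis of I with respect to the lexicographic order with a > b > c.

f_1 = a + b*c, LT = a.
f_2 = b + c**2 + 1, LT = b.
f_3 = a + b + c + 1, LT = a.

S(f_1,f_3): lcm = a. S = b*c + b + c + 1.
  leading term b*c: subtract (c)·f_2 from b*c + b + c + 1 → b + c**3 + 1
  leading term b: subtract (1)·f_2 from b + c**3 + 1 → c**3 + c**2
  leading term c**3: no divisor's leading term divides it; move c**3 to the remainder.
  leading term c**2: no divisor's leading term divides it; move c**2 to the remainder.
  remainder c**3 + c**2 ≠ 0; add g_4 = c**3 + c**2 to the basis.

The other S-polynomials (S(f_1,f_2), S(f_2,f_3), S(f_1,g_4), S(f_2,g_4), S(f_3,g_4)) all reduce to 0 modulo the current basis, so we have a Gröbner basis.
Inter-reduce: drop elements whose leading term is divisible by another's, tail-reduce, and make monic.

G = {a + c**2 + c, b + c**2 + 1, c**3 + c**2}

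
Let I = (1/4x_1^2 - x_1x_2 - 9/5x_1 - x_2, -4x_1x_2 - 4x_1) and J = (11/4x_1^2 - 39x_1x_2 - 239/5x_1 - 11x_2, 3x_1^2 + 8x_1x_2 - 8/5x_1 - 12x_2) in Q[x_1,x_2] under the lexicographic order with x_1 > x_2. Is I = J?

Yes, the ideals are equal.

Since reduced Gröbner bases are canonical representatives of ideals under a given ordering, it suffices to compute and compare them.
Buchberger on the first generating set:
f_1 = 1/4x_1^2 - x_1x_2 - 9/5x_1 - x_2, LT = x_1^2.
f_2 = -4x_1x_2 - 4x_1, LT = x_1x_2.

S(f_1,f_2): lcm = x_1^2x_2. S = -x_1^2 - 4x_1x_2^2 - 36/5x_1x_2 - 4x_2^2.
  leading term x_1^2: subtract (-4)·f_1 from -x_1^2 - 4x_1x_2^2 - 36/5x_1x_2 - 4x_2^2 → -4x_1x_2^2 - 56/5x_1x_2 - 36/5x_1 - 4x_2^2 - 4x_2
  leading term x_1x_2^2: subtract (x_2)·f_2 from -4x_1x_2^2 - 56/5x_1x_2 - 36/5x_1 - 4x_2^2 - 4x_2 → -36/5x_1x_2 - 36/5x_1 - 4x_2^2 - 4x_2
  leading term x_1x_2: subtract (9/5)·f_2 from -36/5x_1x_2 - 36/5x_1 - 4x_2^2 - 4x_2 → -4x_2^2 - 4x_2
  leading term x_2^2: no divisor's leading term divides it; move -4x_2^2 to the remainder.
  leading term x_2: no divisor's leading term divides it; move -4x_2 to the remainder.
  remainder -4x_2^2 - 4x_2 ≠ 0; add g_3 = -4x_2^2 - 4x_2 to the basis.

The other S-polynomials (S(f_1,g_3), S(f_2,g_3)) all reduce to 0 modulo the current basis, so we have a Gröbner basis.
Inter-reduce: drop elements whose leading term is divisible by another's, tail-reduce, and make monic.
Reduced Gröbner basis: {x_1^2 - 16/5x_1 - 4x_2, x_1x_2 + x_1, x_2^2 + x_2}.

Buchberger on the second generating set:
h_1 = 11/4x_1^2 - 39x_1x_2 - 239/5x_1 - 11x_2, LT = x_1^2.
h_2 = 3x_1^2 + 8x_1x_2 - 8/5x_1 - 12x_2, LT = x_1^2.

S(h_1,h_2): lcm = x_1^2. S = -556/33x_1x_2 - 556/33x_1.
  leading term x_1x_2: no divisor's leading term divides it; move -556/33x_1x_2 to the remainder.
  leading term x_1: no divisor's leading term divides it; move -556/33x_1 to the remainder.
  remainder -556/33x_1x_2 - 556/33x_1 ≠ 0; add k_3 = -556/33x_1x_2 - 556/33x_1 to the basis.

S(h_1,k_3): lcm = x_1^2x_2. S = -x_1^2 - 156/11x_1x_2^2 - 956/55x_1x_2 - 4x_2^2.
  leading term x_1^2: subtract (-4/11)·h_1 from -x_1^2 - 156/11x_1x_2^2 - 956/55x_1x_2 - 4x_2^2 → -156/11x_1x_2^2 - 1736/55x_1x_2 - 956/55x_1 - 4x_2^2 - 4x_2
  leading term x_1x_2^2: subtract (117/139x_2)·k_3 from -156/11x_1x_2^2 - 1736/55x_1x_2 - 956/55x_1 - 4x_2^2 - 4x_2 → -956/55x_1x_2 - 956/55x_1 - 4x_2^2 - 4x_2
  leading term x_1x_2: subtract (717/695)·k_3 from -956/55x_1x_2 - 956/55x_1 - 4x_2^2 - 4x_2 → -4x_2^2 - 4x_2
  leading term x_2^2: no divisor's leading term divides it; move -4x_2^2 to the remainder.
  leading term x_2: no divisor's leading term divides it; move -4x_2 to the remainder.
  remainder -4x_2^2 - 4x_2 ≠ 0; add k_4 = -4x_2^2 - 4x_2 to the basis.

The other S-polynomials (S(h_2,k_3), S(h_1,k_4), S(h_2,k_4), S(k_3,k_4)) all reduce to 0 modulo the current basis, so we have a Gröbner basis.
Inter-reduce: drop elements whose leading term is divisible by another's, tail-reduce, and make monic.
Reduced Gröbner basis: {x_1^2 - 16/5x_1 - 4x_2, x_1x_2 + x_1, x_2^2 + x_2}.

Same reduced basis, so the two generating sets span the same ideal.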